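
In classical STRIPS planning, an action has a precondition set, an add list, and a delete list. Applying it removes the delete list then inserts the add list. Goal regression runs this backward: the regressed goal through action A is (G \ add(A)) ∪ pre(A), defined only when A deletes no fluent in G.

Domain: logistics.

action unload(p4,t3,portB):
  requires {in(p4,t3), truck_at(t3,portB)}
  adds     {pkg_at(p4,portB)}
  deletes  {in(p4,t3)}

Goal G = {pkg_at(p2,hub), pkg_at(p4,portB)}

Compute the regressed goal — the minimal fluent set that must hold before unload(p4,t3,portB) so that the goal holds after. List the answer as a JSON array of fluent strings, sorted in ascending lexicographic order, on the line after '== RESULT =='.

Regress:
  G ∩ del = {}  (empty — regression defined)
  G \ add = {pkg_at(p2,hub), pkg_at(p4,portB)} \ {pkg_at(p4,portB)} = {pkg_at(p2,hub)}
  ∪ pre   = {pkg_at(p2,hub)} ∪ {in(p4,t3), truck_at(t3,portB)}
          = {in(p4,t3), pkg_at(p2,hub), truck_at(t3,portB)}

== RESULT ==
["in(p4,t3)", "pkg_at(p2,hub)", "truck_at(t3,portB)"]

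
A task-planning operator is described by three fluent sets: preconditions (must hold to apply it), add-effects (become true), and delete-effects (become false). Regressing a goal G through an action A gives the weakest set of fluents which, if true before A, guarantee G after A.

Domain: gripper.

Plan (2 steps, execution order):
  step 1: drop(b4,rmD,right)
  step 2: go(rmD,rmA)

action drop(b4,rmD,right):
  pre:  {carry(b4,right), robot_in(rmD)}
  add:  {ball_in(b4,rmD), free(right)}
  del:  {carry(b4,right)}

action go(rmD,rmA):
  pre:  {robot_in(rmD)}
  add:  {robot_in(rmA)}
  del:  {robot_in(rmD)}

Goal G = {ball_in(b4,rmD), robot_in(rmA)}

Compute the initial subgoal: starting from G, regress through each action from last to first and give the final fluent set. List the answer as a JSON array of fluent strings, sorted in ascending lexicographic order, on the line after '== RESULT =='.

Work backward from the goal:
  through step 2 (go(rmD,rmA)): drop {robot_in(rmA)}, keep {ball_in(b4,rmD)}, require {robot_in(rmD)}
    → {ball_in(b4,rmD), robot_in(rmD)}
  through step 1 (drop(b4,rmD,right)): drop {ball_in(b4,rmD)}, keep {robot_in(rmD)}, require {carry(b4,right), robot_in(rmD)}
    → {carry(b4,right), robot_in(rmD)}

== RESULT ==
["carry(b4,right)", "robot_in(rmD)"]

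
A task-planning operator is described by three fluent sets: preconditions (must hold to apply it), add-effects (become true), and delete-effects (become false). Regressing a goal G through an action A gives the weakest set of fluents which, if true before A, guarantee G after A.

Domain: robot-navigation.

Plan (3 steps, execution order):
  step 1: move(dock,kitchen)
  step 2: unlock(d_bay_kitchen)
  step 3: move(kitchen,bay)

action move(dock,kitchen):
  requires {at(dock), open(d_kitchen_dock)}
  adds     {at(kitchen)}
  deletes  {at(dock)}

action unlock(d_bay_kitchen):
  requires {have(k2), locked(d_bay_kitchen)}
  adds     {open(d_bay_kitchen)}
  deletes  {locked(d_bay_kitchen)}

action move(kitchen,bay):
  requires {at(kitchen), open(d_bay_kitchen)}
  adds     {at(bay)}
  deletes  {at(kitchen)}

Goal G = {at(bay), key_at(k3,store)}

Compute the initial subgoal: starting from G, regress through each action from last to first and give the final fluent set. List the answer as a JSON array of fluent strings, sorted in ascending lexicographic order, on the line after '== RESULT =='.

Work backward from the goal:
  through step 3 (move(kitchen,bay)): drop {at(bay)}, keep {key_at(k3,store)}, require {at(kitchen), open(d_bay_kitchen)}
    → {at(kitchen), key_at(k3,store), open(d_bay_kitchen)}
  through step 2 (unlock(d_bay_kitchen)): drop {open(d_bay_kitchen)}, keep {at(kitchen), key_at(k3,store)}, require {have(k2), locked(d_bay_kitchen)}
    → {at(kitchen), have(k2), key_at(k3,store), locked(d_bay_kitchen)}
  through step 1 (move(dock,kitchen)): drop {at(kitchen)}, keep {have(k2), key_at(k3,store), locked(d_bay_kitchen)}, require {at(dock), open(d_kitchen_dock)}
    → {at(dock), have(k2), key_at(k3,store), locked(d_bay_kitchen), open(d_kitchen_dock)}

== RESULT ==
["at(dock)", "have(k2)", "key_at(k3,store)", "locked(d_bay_kitchen)", "open(d_kitchen_dock)"]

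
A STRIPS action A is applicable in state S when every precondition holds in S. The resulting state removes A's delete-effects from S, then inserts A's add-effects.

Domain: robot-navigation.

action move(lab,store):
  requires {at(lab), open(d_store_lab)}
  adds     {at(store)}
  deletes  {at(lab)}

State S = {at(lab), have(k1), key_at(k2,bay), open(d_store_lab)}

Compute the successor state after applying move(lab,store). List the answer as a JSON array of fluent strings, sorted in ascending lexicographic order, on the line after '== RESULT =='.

Compute (S \ del) ∪ add:
  pre ⊆ S: {at(lab), open(d_store_lab)} ⊆ S  — applicable
  S \ del = {have(k1), key_at(k2,bay), open(d_store_lab)}
  ∪ add   = {at(store), have(k1), key_at(k2,bay), open(d_store_lab)}

== RESULT ==
["at(store)", "have(k1)", "key_at(k2,bay)", "open(d_store_lab)"]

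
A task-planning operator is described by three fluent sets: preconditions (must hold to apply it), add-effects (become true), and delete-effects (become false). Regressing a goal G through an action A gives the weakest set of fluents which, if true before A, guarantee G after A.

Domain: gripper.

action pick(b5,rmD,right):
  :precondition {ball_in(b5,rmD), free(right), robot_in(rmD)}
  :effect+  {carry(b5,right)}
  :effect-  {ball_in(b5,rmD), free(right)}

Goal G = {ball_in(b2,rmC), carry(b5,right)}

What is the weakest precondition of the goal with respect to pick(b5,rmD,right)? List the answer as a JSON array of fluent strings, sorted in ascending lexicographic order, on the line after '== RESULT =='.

Compute (G \ add) ∪ pre:
  G ∩ del = {}  (empty — regression defined)
  G \ add = {ball_in(b2,rmC), carry(b5,right)} \ {carry(b5,right)} = {ball_in(b2,rmC)}
  ∪ pre   = {ball_in(b2,rmC)} ∪ {ball_in(b5,rmD), free(right), robot_in(rmD)}
          = {ball_in(b2,rmC), ball_in(b5,rmD), free(right), robot_in(rmD)}

== RESULT ==
["ball_in(b2,rmC)", "ball_in(b5,rmD)", "free(right)", "robot_in(rmD)"]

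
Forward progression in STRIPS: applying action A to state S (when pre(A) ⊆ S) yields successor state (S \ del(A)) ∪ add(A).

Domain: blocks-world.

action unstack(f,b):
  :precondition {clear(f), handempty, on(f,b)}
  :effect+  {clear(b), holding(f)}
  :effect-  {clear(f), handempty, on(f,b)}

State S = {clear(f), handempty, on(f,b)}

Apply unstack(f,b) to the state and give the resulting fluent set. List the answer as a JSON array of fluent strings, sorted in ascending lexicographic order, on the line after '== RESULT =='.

Progress:
  pre ⊆ S: {clear(f), handempty, on(f,b)} ⊆ S  — applicable
  S \ del = {}
  ∪ add   = {clear(b), holding(f)}

== RESULT ==
["clear(b)", "holding(f)"]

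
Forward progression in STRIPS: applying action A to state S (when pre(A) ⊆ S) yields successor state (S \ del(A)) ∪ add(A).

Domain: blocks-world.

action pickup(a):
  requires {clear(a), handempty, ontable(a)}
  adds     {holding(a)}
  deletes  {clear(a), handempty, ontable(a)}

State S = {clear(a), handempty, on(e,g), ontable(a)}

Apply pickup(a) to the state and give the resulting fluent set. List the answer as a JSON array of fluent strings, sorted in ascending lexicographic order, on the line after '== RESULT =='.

Progress:
  pre ⊆ S: {clear(a), handempty, ontable(a)} ⊆ S  — applicable
  S \ del = {on(e,g)}
  ∪ add   = {holding(a), on(e,g)}

== RESULT ==
["holding(a)", "on(e,g)"]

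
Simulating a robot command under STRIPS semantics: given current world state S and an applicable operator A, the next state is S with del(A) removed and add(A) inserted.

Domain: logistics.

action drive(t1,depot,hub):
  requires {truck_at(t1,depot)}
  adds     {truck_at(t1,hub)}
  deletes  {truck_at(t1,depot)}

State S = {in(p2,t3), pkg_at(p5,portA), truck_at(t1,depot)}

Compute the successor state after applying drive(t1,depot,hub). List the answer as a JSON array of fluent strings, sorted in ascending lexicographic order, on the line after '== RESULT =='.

Progress:
  pre ⊆ S: {truck_at(t1,depot)} ⊆ S  — applicable
  S \ del = {in(p2,t3), pkg_at(p5,portA)}
  ∪ add   = {in(p2,t3), pkg_at(p5,portA), truck_at(t1,hub)}

== RESULT ==
["in(p2,t3)", "pkg_at(p5,portA)", "truck_at(t1,hub)"]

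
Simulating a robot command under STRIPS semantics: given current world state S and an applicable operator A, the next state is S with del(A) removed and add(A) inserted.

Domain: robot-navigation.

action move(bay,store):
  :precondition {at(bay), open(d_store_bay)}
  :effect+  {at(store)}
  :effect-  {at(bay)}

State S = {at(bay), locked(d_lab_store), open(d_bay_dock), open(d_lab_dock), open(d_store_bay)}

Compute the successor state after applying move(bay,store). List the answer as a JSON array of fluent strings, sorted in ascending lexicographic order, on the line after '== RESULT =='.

Progress:
  pre ⊆ S: {at(bay), open(d_store_bay)} ⊆ S  — applicable
  S \ del = {locked(d_lab_store), open(d_bay_dock), open(d_lab_dock), open(d_store_bay)}
  ∪ add   = {at(store), locked(d_lab_store), open(d_bay_dock), open(d_lab_dock), open(d_store_bay)}

== RESULT ==
["at(store)", "locked(d_lab_store)", "open(d_bay_dock)", "open(d_lab_dock)", "open(d_store_bay)"]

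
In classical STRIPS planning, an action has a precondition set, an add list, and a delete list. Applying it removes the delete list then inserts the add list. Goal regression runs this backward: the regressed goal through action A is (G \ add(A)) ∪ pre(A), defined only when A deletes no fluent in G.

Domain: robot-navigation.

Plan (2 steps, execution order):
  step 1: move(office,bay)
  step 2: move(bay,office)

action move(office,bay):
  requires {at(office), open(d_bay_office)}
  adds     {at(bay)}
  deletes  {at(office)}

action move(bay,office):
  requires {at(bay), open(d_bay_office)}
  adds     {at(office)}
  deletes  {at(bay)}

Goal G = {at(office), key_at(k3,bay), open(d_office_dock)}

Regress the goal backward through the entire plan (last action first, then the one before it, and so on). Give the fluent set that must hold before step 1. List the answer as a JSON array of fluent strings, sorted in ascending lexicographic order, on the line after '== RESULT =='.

Regress step by step:
  through step 2 (move(bay,office)): drop {at(office)}, keep {key_at(k3,bay), open(d_office_dock)}, require {at(bay), open(d_bay_office)}
    → {at(bay), key_at(k3,bay), open(d_bay_office), open(d_office_dock)}
  through step 1 (move(office,bay)): drop {at(bay)}, keep {key_at(k3,bay), open(d_bay_office), open(d_office_dock)}, require {at(office), open(d_bay_office)}
    → {at(office), key_at(k3,bay), open(d_bay_office), open(d_office_dock)}

== RESULT ==
["at(office)", "key_at(k3,bay)", "open(d_bay_office)", "open(d_office_dock)"]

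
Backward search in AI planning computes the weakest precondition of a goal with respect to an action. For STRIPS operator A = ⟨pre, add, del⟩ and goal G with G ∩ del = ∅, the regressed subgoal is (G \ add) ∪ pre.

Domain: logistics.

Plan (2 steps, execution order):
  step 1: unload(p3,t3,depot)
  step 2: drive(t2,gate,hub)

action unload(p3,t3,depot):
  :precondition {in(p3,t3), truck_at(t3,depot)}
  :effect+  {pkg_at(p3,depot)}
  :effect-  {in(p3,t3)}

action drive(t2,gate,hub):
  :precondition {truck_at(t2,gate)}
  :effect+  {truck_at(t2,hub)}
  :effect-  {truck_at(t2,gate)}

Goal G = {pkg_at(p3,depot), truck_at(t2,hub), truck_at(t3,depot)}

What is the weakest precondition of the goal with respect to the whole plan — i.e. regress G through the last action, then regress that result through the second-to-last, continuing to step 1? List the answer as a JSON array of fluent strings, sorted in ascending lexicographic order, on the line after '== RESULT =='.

Regress step by step:
  through step 2 (drive(t2,gate,hub)): drop {truck_at(t2,hub)}, keep {pkg_at(p3,depot), truck_at(t3,depot)}, require {truck_at(t2,gate)}
    → {pkg_at(p3,depot), truck_at(t2,gate), truck_at(t3,depot)}
  through step 1 (unload(p3,t3,depot)): drop {pkg_at(p3,depot)}, keep {truck_at(t2,gate), truck_at(t3,depot)}, require {in(p3,t3), truck_at(t3,depot)}
    → {in(p3,t3), truck_at(t2,gate), truck_at(t3,depot)}

== RESULT ==
["in(p3,t3)", "truck_at(t2,gate)", "truck_at(t3,depot)"]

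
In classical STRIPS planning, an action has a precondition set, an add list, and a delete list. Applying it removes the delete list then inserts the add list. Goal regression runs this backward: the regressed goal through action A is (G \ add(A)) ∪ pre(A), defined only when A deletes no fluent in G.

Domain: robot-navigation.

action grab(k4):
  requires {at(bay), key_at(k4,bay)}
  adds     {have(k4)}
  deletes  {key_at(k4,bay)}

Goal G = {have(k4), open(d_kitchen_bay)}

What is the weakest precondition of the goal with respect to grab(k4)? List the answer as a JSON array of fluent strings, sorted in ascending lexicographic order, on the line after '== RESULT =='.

Compute (G \ add) ∪ pre:
  G ∩ del = {}  (empty — regression defined)
  G \ add = {have(k4), open(d_kitchen_bay)} \ {have(k4)} = {open(d_kitchen_bay)}
  ∪ pre   = {open(d_kitchen_bay)} ∪ {at(bay), key_at(k4,bay)}
          = {at(bay), key_at(k4,bay), open(d_kitchen_bay)}

== RESULT ==
["at(bay)", "key_at(k4,bay)", "open(d_kitchen_bay)"]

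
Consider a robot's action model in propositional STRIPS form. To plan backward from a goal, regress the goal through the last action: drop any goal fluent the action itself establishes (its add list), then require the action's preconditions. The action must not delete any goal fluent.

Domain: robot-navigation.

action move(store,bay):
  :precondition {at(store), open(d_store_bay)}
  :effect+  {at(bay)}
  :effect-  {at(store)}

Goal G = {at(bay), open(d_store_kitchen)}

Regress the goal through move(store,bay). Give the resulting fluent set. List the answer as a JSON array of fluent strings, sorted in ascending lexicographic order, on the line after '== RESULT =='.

Compute (G \ add) ∪ pre:
  G ∩ del = {}  (empty — regression defined)
  G \ add = {at(bay), open(d_store_kitchen)} \ {at(bay)} = {open(d_store_kitchen)}
  ∪ pre   = {open(d_store_kitchen)} ∪ {at(store), open(d_store_bay)}
          = {at(store), open(d_store_bay), open(d_store_kitchen)}

== RESULT ==
["at(store)", "open(d_store_bay)", "open(d_store_kitchen)"]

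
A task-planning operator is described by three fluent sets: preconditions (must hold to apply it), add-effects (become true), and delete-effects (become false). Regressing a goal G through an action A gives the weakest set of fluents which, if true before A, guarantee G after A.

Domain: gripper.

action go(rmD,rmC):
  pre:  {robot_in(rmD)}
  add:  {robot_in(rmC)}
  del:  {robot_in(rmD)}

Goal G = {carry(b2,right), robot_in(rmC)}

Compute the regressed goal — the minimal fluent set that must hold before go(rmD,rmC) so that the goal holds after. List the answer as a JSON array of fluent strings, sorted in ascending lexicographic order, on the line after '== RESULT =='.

Regress:
  G ∩ del = {}  (empty — regression defined)
  G \ add = {carry(b2,right), robot_in(rmC)} \ {robot_in(rmC)} = {carry(b2,right)}
  ∪ pre   = {carry(b2,right)} ∪ {robot_in(rmD)}
          = {carry(b2,right), robot_in(rmD)}

== RESULT ==
["carry(b2,right)", "robot_in(rmD)"]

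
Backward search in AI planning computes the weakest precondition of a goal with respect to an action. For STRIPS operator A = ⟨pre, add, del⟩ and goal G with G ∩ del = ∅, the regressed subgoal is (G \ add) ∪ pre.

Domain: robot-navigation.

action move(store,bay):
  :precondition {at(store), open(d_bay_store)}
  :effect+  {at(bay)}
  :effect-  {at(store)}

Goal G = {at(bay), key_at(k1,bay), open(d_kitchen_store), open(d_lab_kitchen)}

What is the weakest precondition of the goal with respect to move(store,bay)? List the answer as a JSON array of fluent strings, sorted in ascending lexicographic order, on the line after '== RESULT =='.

Regress:
  G ∩ del = {}  (empty — regression defined)
  G \ add = {at(bay), key_at(k1,bay), open(d_kitchen_store), open(d_lab_kitchen)} \ {at(bay)} = {key_at(k1,bay), open(d_kitchen_store), open(d_lab_kitchen)}
  ∪ pre   = {key_at(k1,bay), open(d_kitchen_store), open(d_lab_kitchen)} ∪ {at(store), open(d_bay_store)}
          = {at(store), key_at(k1,bay), open(d_bay_store), open(d_kitchen_store), open(d_lab_kitchen)}

== RESULT ==
["at(store)", "key_at(k1,bay)", "open(d_bay_store)", "open(d_kitchen_store)", "open(d_lab_kitchen)"]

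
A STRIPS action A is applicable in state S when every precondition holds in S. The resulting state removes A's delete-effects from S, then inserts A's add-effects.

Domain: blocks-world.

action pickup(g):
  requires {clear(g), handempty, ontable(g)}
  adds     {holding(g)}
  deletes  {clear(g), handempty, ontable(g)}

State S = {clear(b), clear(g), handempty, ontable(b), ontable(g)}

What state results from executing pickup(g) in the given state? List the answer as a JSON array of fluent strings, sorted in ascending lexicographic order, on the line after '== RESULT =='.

Progress:
  pre ⊆ S: {clear(g), handempty, ontable(g)} ⊆ S  — applicable
  S \ del = {clear(b), ontable(b)}
  ∪ add   = {clear(b), holding(g), ontable(b)}

== RESULT ==
["clear(b)", "holding(g)", "ontable(b)"]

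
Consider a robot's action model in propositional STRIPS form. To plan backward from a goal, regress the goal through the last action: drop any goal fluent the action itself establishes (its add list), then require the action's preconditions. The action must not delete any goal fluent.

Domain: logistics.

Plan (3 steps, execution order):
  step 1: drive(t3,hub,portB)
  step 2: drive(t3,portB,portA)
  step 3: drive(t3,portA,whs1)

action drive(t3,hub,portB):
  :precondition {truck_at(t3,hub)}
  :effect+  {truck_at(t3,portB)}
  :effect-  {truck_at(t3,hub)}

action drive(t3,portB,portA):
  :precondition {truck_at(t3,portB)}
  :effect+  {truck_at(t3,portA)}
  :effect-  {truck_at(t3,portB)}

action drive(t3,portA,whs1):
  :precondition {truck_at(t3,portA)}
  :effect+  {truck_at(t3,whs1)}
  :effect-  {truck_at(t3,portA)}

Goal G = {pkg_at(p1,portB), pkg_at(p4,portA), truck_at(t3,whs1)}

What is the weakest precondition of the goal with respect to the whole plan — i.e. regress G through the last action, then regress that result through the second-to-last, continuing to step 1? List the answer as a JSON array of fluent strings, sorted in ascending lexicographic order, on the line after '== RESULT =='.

Work backward from the goal:
  through step 3 (drive(t3,portA,whs1)): drop {truck_at(t3,whs1)}, keep {pkg_at(p1,portB), pkg_at(p4,portA)}, require {truck_at(t3,portA)}
    → {pkg_at(p1,portB), pkg_at(p4,portA), truck_at(t3,portA)}
  through step 2 (drive(t3,portB,portA)): drop {truck_at(t3,portA)}, keep {pkg_at(p1,portB), pkg_at(p4,portA)}, require {truck_at(t3,portB)}
    → {pkg_at(p1,portB), pkg_at(p4,portA), truck_at(t3,portB)}
  through step 1 (drive(t3,hub,portB)): drop {truck_at(t3,portB)}, keep {pkg_at(p1,portB), pkg_at(p4,portA)}, require {truck_at(t3,hub)}
    → {pkg_at(p1,portB), pkg_at(p4,portA), truck_at(t3,hub)}

== RESULT ==
["pkg_at(p1,portB)", "pkg_at(p4,portA)", "truck_at(t3,hub)"]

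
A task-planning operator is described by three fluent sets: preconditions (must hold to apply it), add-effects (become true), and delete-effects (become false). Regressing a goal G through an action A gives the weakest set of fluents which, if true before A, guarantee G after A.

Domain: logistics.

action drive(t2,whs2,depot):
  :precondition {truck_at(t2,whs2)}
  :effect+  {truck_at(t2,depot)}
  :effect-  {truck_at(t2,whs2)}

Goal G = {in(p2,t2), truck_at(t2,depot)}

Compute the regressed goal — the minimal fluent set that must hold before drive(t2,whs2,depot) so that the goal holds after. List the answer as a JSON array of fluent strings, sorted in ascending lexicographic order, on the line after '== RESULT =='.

Regress:
  G ∩ del = {}  (empty — regression defined)
  G \ add = {in(p2,t2), truck_at(t2,depot)} \ {truck_at(t2,depot)} = {in(p2,t2)}
  ∪ pre   = {in(p2,t2)} ∪ {truck_at(t2,whs2)}
          = {in(p2,t2), truck_at(t2,whs2)}

== RESULT ==
["in(p2,t2)", "truck_at(t2,whs2)"]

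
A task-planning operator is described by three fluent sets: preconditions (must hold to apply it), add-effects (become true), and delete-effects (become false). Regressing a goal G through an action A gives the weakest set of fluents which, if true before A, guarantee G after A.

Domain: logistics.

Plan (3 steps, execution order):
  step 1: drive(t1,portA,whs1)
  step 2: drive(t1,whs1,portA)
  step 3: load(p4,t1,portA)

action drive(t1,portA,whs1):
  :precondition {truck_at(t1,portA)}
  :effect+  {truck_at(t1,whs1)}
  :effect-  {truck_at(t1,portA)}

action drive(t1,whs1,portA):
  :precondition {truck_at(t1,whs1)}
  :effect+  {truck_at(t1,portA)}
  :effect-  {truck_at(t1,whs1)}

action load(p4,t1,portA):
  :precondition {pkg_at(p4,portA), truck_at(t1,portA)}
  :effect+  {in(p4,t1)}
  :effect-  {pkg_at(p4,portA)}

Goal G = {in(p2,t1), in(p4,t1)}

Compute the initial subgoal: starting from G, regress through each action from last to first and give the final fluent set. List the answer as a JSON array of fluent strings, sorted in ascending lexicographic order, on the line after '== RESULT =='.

Work backward from the goal:
  through step 3 (load(p4,t1,portA)): drop {in(p4,t1)}, keep {in(p2,t1)}, require {pkg_at(p4,portA), truck_at(t1,portA)}
    → {in(p2,t1), pkg_at(p4,portA), truck_at(t1,portA)}
  through step 2 (drive(t1,whs1,portA)): drop {truck_at(t1,portA)}, keep {in(p2,t1), pkg_at(p4,portA)}, require {truck_at(t1,whs1)}
    → {in(p2,t1), pkg_at(p4,portA), truck_at(t1,whs1)}
  through step 1 (drive(t1,portA,whs1)): drop {truck_at(t1,whs1)}, keep {in(p2,t1), pkg_at(p4,portA)}, require {truck_at(t1,portA)}
    → {in(p2,t1), pkg_at(p4,portA), truck_at(t1,portA)}

== RESULT ==
["in(p2,t1)", "pkg_at(p4,portA)", "truck_at(t1,portA)"]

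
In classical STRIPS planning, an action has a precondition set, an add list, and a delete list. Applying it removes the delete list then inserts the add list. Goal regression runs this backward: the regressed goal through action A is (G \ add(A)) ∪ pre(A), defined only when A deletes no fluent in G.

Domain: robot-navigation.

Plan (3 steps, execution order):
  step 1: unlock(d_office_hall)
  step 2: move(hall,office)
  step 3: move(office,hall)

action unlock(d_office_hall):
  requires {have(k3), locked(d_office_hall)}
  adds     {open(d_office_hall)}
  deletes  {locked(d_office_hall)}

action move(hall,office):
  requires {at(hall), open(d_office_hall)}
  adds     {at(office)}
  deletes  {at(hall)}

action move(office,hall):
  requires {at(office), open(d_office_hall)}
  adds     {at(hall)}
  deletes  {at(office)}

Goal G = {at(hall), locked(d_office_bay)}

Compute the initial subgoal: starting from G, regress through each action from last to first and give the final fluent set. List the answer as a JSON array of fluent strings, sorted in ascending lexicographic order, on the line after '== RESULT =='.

Regress step by step:
  through step 3 (move(office,hall)): drop {at(hall)}, keep {locked(d_office_bay)}, require {at(office), open(d_office_hall)}
    → {at(office), locked(d_office_bay), open(d_office_hall)}
  through step 2 (move(hall,office)): drop {at(office)}, keep {locked(d_office_bay), open(d_office_hall)}, require {at(hall), open(d_office_hall)}
    → {at(hall), locked(d_office_bay), open(d_office_hall)}
  through step 1 (unlock(d_office_hall)): drop {open(d_office_hall)}, keep {at(hall), locked(d_office_bay)}, require {have(k3), locked(d_office_hall)}
    → {at(hall), have(k3), locked(d_office_bay), locked(d_office_hall)}

== RESULT ==
["at(hall)", "have(k3)", "locked(d_office_bay)", "locked(d_office_hall)"]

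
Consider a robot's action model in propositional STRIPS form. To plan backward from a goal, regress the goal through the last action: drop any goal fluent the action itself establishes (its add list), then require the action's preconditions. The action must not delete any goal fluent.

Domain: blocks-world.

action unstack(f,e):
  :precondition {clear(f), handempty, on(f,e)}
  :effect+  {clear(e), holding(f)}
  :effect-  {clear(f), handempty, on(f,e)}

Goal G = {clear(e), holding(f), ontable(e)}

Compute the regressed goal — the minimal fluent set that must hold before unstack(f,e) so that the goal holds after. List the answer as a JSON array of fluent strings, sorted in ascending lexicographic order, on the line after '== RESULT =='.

Compute (G \ add) ∪ pre:
  G ∩ del = {}  (empty — regression defined)
  G \ add = {clear(e), holding(f), ontable(e)} \ {clear(e), holding(f)} = {ontable(e)}
  ∪ pre   = {ontable(e)} ∪ {clear(f), handempty, on(f,e)}
          = {clear(f), handempty, on(f,e), ontable(e)}

== RESULT ==
["clear(f)", "handempty", "on(f,e)", "ontable(e)"]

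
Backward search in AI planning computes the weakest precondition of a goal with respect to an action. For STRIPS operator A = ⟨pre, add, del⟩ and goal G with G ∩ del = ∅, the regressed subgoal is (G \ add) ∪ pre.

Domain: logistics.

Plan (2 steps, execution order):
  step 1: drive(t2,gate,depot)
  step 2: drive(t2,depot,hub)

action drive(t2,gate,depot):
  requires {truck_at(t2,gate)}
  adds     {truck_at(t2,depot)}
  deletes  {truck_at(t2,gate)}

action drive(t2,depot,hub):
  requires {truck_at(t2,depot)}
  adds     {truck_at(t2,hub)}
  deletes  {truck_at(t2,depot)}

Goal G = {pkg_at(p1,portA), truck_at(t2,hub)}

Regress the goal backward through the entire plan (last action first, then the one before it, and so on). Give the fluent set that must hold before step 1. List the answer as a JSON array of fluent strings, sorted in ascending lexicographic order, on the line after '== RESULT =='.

Work backward from the goal:
  through step 2 (drive(t2,depot,hub)): drop {truck_at(t2,hub)}, keep {pkg_at(p1,portA)}, require {truck_at(t2,depot)}
    → {pkg_at(p1,portA), truck_at(t2,depot)}
  through step 1 (drive(t2,gate,depot)): drop {truck_at(t2,depot)}, keep {pkg_at(p1,portA)}, require {truck_at(t2,gate)}
    → {pkg_at(p1,portA), truck_at(t2,gate)}

== RESULT ==
["pkg_at(p1,portA)", "truck_at(t2,gate)"]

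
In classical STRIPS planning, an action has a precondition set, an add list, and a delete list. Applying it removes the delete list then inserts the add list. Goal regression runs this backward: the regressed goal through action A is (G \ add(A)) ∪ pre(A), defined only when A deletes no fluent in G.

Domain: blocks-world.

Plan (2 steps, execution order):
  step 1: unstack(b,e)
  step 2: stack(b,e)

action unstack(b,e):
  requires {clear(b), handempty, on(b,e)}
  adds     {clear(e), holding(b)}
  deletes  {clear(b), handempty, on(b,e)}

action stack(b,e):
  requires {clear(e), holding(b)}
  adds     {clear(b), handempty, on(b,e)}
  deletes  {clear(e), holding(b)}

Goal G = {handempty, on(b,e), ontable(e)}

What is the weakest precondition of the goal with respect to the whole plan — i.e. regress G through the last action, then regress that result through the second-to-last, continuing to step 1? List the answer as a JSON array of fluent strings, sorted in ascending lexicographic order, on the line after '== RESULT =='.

Work backward from the goal:
  through step 2 (stack(b,e)): drop {handempty, on(b,e)}, keep {ontable(e)}, require {clear(e), holding(b)}
    → {clear(e), holding(b), ontable(e)}
  through step 1 (unstack(b,e)): drop {clear(e), holding(b)}, keep {ontable(e)}, require {clear(b), handempty, on(b,e)}
    → {clear(b), handempty, on(b,e), ontable(e)}

== RESULT ==
["clear(b)", "handempty", "on(b,e)", "ontable(e)"]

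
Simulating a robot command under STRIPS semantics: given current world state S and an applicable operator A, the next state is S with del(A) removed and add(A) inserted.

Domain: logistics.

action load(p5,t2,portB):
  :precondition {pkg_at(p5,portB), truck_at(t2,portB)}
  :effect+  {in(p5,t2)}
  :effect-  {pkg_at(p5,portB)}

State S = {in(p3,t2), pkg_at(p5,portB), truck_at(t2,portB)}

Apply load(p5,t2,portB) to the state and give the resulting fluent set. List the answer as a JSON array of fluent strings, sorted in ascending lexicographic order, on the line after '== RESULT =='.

Progress:
  pre ⊆ S: {pkg_at(p5,portB), truck_at(t2,portB)} ⊆ S  — applicable
  S \ del = {in(p3,t2), truck_at(t2,portB)}
  ∪ add   = {in(p3,t2), in(p5,t2), truck_at(t2,portB)}

== RESULT ==
["in(p3,t2)", "in(p5,t2)", "truck_at(t2,portB)"]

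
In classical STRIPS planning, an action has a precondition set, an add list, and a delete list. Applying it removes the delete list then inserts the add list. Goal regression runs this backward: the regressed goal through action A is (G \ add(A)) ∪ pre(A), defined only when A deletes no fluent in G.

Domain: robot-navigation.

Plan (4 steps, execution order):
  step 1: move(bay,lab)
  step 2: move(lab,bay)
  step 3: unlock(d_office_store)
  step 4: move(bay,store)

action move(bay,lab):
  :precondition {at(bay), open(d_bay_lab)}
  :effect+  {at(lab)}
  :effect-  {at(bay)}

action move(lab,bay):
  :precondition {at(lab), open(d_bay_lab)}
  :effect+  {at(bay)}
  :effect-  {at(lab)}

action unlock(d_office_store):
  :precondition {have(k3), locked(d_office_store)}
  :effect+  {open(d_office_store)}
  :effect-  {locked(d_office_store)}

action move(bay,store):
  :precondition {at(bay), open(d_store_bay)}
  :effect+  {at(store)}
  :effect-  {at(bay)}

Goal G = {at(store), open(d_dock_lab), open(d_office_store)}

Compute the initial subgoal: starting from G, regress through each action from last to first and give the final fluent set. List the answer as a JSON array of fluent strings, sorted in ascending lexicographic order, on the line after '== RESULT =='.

Work backward from the goal:
  through step 4 (move(bay,store)): drop {at(store)}, keep {open(d_dock_lab), open(d_office_store)}, require {at(bay), open(d_store_bay)}
    → {at(bay), open(d_dock_lab), open(d_office_store), open(d_store_bay)}
  through step 3 (unlock(d_office_store)): drop {open(d_office_store)}, keep {at(bay), open(d_dock_lab), open(d_store_bay)}, require {have(k3), locked(d_office_store)}
    → {at(bay), have(k3), locked(d_office_store), open(d_dock_lab), open(d_store_bay)}
  through step 2 (move(lab,bay)): drop {at(bay)}, keep {have(k3), locked(d_office_store), open(d_dock_lab), open(d_store_bay)}, require {at(lab), open(d_bay_lab)}
    → {at(lab), have(k3), locked(d_office_store), open(d_bay_lab), open(d_dock_lab), open(d_store_bay)}
  through step 1 (move(bay,lab)): drop {at(lab)}, keep {have(k3), locked(d_office_store), open(d_bay_lab), open(d_dock_lab), open(d_store_bay)}, require {at(bay), open(d_bay_lab)}
    → {at(bay), have(k3), locked(d_office_store), open(d_bay_lab), open(d_dock_lab), open(d_store_bay)}

== RESULT ==
["at(bay)", "have(k3)", "locked(d_office_store)", "open(d_bay_lab)", "open(d_dock_lab)", "open(d_store_bay)"]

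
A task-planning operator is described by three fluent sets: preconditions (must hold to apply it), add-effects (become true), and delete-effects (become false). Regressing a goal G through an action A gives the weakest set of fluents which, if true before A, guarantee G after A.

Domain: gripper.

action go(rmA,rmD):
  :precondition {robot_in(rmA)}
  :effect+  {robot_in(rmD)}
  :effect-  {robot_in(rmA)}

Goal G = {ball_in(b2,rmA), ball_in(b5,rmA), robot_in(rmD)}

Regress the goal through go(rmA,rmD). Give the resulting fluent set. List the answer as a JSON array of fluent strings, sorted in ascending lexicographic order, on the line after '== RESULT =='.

Compute (G \ add) ∪ pre:
  G ∩ del = {}  (empty — regression defined)
  G \ add = {ball_in(b2,rmA), ball_in(b5,rmA), robot_in(rmD)} \ {robot_in(rmD)} = {ball_in(b2,rmA), ball_in(b5,rmA)}
  ∪ pre   = {ball_in(b2,rmA), ball_in(b5,rmA)} ∪ {robot_in(rmA)}
          = {ball_in(b2,rmA), ball_in(b5,rmA), robot_in(rmA)}

== RESULT ==
["ball_in(b2,rmA)", "ball_in(b5,rmA)", "robot_in(rmA)"]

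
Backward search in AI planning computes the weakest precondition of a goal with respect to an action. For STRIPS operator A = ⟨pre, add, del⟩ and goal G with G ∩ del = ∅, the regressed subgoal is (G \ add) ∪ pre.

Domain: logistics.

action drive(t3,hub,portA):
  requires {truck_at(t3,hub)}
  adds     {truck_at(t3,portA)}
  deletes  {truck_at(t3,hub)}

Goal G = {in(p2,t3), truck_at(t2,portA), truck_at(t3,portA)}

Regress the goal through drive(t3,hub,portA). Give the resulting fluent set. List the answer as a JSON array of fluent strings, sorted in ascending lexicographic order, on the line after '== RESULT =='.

Regress:
  G ∩ del = {}  (empty — regression defined)
  G \ add = {in(p2,t3), truck_at(t2,portA), truck_at(t3,portA)} \ {truck_at(t3,portA)} = {in(p2,t3), truck_at(t2,portA)}
  ∪ pre   = {in(p2,t3), truck_at(t2,portA)} ∪ {truck_at(t3,hub)}
          = {in(p2,t3), truck_at(t2,portA), truck_at(t3,hub)}

== RESULT ==
["in(p2,t3)", "truck_at(t2,portA)", "truck_at(t3,hub)"]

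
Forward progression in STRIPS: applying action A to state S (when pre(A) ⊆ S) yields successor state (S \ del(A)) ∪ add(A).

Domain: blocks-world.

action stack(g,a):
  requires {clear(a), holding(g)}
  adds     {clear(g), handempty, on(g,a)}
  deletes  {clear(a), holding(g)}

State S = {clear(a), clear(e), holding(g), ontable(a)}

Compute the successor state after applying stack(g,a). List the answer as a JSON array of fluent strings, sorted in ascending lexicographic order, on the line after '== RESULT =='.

Progress:
  pre ⊆ S: {clear(a), holding(g)} ⊆ S  — applicable
  S \ del = {clear(e), ontable(a)}
  ∪ add   = {clear(e), clear(g), handempty, on(g,a), ontable(a)}

== RESULT ==
["clear(e)", "clear(g)", "handempty", "on(g,a)", "ontable(a)"]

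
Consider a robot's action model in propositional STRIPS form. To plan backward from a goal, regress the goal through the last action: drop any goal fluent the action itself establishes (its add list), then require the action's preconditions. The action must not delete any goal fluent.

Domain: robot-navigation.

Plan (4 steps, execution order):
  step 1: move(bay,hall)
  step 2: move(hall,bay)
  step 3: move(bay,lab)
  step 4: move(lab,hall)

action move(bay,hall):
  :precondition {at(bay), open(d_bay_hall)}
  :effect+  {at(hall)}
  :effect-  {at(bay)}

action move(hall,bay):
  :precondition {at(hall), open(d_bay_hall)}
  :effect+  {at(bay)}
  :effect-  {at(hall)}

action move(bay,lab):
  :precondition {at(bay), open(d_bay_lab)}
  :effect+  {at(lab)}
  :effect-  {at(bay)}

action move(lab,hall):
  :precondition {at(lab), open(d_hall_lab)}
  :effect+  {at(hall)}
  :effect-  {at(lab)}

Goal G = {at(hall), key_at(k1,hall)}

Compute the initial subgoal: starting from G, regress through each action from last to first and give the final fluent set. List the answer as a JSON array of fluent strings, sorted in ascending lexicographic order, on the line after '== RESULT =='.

Work backward from the goal:
  through step 4 (move(lab,hall)): drop {at(hall)}, keep {key_at(k1,hall)}, require {at(lab), open(d_hall_lab)}
    → {at(lab), key_at(k1,hall), open(d_hall_lab)}
  through step 3 (move(bay,lab)): drop {at(lab)}, keep {key_at(k1,hall), open(d_hall_lab)}, require {at(bay), open(d_bay_lab)}
    → {at(bay), key_at(k1,hall), open(d_bay_lab), open(d_hall_lab)}
  through step 2 (move(hall,bay)): drop {at(bay)}, keep {key_at(k1,hall), open(d_bay_lab), open(d_hall_lab)}, require {at(hall), open(d_bay_hall)}
    → {at(hall), key_at(k1,hall), open(d_bay_hall), open(d_bay_lab), open(d_hall_lab)}
  through step 1 (move(bay,hall)): drop {at(hall)}, keep {key_at(k1,hall), open(d_bay_hall), open(d_bay_lab), open(d_hall_lab)}, require {at(bay), open(d_bay_hall)}
    → {at(bay), key_at(k1,hall), open(d_bay_hall), open(d_bay_lab), open(d_hall_lab)}

== RESULT ==
["at(bay)", "key_at(k1,hall)", "open(d_bay_hall)", "open(d_bay_lab)", "open(d_hall_lab)"]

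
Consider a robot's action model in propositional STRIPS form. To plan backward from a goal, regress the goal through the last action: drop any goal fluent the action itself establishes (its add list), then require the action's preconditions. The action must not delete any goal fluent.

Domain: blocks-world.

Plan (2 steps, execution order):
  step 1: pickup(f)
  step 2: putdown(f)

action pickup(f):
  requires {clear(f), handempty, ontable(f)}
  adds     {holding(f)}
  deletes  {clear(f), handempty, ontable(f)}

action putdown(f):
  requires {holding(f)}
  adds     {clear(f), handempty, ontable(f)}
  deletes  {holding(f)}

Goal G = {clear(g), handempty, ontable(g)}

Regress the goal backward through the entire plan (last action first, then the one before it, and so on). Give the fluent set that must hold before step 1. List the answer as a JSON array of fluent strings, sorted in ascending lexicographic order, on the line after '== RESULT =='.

Work backward from the goal:
  through step 2 (putdown(f)): drop {handempty}, keep {clear(g), ontable(g)}, require {holding(f)}
    → {clear(g), holding(f), ontable(g)}
  through step 1 (pickup(f)): drop {holding(f)}, keep {clear(g), ontable(g)}, require {clear(f), handempty, ontable(f)}
    → {clear(f), clear(g), handempty, ontable(f), ontable(g)}

== RESULT ==
["clear(f)", "clear(g)", "handempty", "ontable(f)", "ontable(g)"]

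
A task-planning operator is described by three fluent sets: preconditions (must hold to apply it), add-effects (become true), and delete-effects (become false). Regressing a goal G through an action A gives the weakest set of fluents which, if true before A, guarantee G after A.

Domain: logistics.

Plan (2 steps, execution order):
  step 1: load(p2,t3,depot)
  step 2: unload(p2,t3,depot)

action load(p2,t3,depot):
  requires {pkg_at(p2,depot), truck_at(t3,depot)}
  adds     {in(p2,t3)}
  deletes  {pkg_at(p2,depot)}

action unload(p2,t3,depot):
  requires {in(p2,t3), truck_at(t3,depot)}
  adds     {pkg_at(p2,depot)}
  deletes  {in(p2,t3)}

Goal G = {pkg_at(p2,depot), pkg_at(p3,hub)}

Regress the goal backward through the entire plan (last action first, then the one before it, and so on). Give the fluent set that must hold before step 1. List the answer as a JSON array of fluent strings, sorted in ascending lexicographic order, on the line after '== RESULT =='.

Work backward from the goal:
  through step 2 (unload(p2,t3,depot)): drop {pkg_at(p2,depot)}, keep {pkg_at(p3,hub)}, require {in(p2,t3), truck_at(t3,depot)}
    → {in(p2,t3), pkg_at(p3,hub), truck_at(t3,depot)}
  through step 1 (load(p2,t3,depot)): drop {in(p2,t3)}, keep {pkg_at(p3,hub), truck_at(t3,depot)}, require {pkg_at(p2,depot), truck_at(t3,depot)}
    → {pkg_at(p2,depot), pkg_at(p3,hub), truck_at(t3,depot)}

== RESULT ==
["pkg_at(p2,depot)", "pkg_at(p3,hub)", "truck_at(t3,depot)"]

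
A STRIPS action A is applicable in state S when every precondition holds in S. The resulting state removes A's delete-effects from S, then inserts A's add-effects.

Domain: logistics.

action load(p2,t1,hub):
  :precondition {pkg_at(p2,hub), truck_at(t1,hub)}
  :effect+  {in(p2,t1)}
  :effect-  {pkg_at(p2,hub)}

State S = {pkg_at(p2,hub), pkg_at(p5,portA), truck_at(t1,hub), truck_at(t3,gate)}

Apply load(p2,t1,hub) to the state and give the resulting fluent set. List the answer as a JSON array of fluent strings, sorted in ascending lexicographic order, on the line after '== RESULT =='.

Progress:
  pre ⊆ S: {pkg_at(p2,hub), truck_at(t1,hub)} ⊆ S  — applicable
  S \ del = {pkg_at(p5,portA), truck_at(t1,hub), truck_at(t3,gate)}
  ∪ add   = {in(p2,t1), pkg_at(p5,portA), truck_at(t1,hub), truck_at(t3,gate)}

== RESULT ==
["in(p2,t1)", "pkg_at(p5,portA)", "truck_at(t1,hub)", "truck_at(t3,gate)"]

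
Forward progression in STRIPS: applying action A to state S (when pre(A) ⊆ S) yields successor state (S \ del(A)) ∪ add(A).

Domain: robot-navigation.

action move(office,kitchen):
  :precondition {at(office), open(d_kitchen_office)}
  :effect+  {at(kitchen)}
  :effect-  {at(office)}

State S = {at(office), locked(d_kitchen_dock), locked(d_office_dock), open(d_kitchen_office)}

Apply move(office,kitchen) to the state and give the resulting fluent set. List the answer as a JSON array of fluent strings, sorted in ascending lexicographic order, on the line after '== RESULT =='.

Progress:
  pre ⊆ S: {at(office), open(d_kitchen_office)} ⊆ S  — applicable
  S \ del = {locked(d_kitchen_dock), locked(d_office_dock), open(d_kitchen_office)}
  ∪ add   = {at(kitchen), locked(d_kitchen_dock), locked(d_office_dock), open(d_kitchen_office)}

== RESULT ==
["at(kitchen)", "locked(d_kitchen_dock)", "locked(d_office_dock)", "open(d_kitchen_office)"]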